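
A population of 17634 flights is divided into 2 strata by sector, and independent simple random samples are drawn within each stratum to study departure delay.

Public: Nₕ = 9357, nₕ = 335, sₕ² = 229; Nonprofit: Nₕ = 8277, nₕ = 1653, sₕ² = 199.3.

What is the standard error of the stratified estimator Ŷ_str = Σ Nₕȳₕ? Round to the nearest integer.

8020

Var(Ŷ_str) = Σₕ Nₕ²(1 − fₕ)sₕ²/nₕ.
Public: 9357²·(1 − 335/9357)·229/335 = 5.7707217 × 10^7.
Nonprofit: 8277²·(1 − 1653/8277)·199.3/1653 = 6.6103998 × 10^6.
Sum = 6.4317617 × 10^7.
SE = √(6.4317617 × 10^7) = 8020.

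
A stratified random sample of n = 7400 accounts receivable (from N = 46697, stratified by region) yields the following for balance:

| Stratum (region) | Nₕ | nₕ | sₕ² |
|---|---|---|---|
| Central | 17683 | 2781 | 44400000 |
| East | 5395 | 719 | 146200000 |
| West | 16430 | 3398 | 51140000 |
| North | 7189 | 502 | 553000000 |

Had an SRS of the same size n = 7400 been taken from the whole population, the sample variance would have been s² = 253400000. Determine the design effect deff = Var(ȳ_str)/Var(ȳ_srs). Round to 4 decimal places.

1.0426

Var(ȳ_str) = Σ Wₕ²(1−fₕ)sₕ²/nₕ with Wₕ = Nₕ/46697:
  Central: (17683/46697)²·(1−2781/17683)·44400000/2781 = 1929.3212
  East: (5395/46697)²·(1−719/5395)·146200000/719 = 2352.3746
  West: (16430/46697)²·(1−3398/16430)·51140000/3398 = 1477.774
  North: (7189/46697)²·(1−502/7189)·553000000/502 = 24285.288
  → Var(ȳ_str) = 30044.758.
Var(ȳ_srs) = (1 − 7400/46697)·253400000/7400 = 28816.77.
deff = 30044.758 / 28816.77 = 1.0426.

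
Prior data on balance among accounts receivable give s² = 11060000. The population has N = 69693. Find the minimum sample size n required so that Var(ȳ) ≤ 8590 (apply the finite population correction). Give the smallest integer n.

Without fpc, n₀ = s²/D = 11060000/8590 = 1287.5437.
With fpc, (1 − n/N)·s²/n ≤ D requires n ≥ n₀/(1 + n₀/N) = 1287.5437/(1 + 1287.5437/69693) = 1264.1884.
Rounding up, n = 1265.

1265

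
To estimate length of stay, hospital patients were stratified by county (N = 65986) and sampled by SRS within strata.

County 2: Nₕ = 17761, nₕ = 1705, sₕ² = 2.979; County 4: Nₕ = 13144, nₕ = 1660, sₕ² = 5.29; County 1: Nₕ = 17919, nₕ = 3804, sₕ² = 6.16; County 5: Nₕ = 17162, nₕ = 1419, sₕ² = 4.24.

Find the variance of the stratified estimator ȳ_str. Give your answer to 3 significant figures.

Var(ȳ_str) = Σₕ Wₕ²(1 − fₕ)sₕ²/nₕ with Wₕ = Nₕ/N, N = 65986.
County 2: Wₕ = 0.26916316; term = 0.26916316²·(1 − 0.09599685)·2.979/1705 = 1.1443195 × 10^-4.
County 4: Wₕ = 0.19919377; term = 0.19919377²·(1 − 0.12629337)·5.29/1660 = 1.1047518 × 10^-4.
County 1: Wₕ = 0.27155760; term = 0.27155760²·(1 − 0.21228863)·6.16/3804 = 9.4065691 × 10^-5.
County 5: Wₕ = 0.26008547; term = 0.26008547²·(1 − 0.08268267)·4.24/1419 = 1.8541089 × 10^-4.
Sum = 5.0438371 × 10^-4.

5.04 × 10^-4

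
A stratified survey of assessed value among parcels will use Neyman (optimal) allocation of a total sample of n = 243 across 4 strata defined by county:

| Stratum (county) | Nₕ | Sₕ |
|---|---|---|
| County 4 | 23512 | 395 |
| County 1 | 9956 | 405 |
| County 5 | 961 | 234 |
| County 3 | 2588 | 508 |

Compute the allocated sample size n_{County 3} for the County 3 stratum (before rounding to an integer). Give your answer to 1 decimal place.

21.5

Neyman allocation: nₕ = n·NₕSₕ / Σⱼ NⱼSⱼ.
Σ NⱼSⱼ = 23512·395 + 9956·405 + 961·234 + 2588·508 = 1.4858998 × 10^7.
n_{County 3} = 243·2588·508 / (1.4858998 × 10^7) = 21.5.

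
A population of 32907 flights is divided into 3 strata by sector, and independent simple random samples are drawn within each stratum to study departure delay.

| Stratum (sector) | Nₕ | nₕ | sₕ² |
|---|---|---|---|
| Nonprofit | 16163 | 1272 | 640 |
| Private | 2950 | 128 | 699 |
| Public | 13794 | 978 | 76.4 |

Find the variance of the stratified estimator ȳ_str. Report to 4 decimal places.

Var(ȳ_str) = Σₕ Wₕ²(1 − fₕ)sₕ²/nₕ with Wₕ = Nₕ/N, N = 32907.
Nonprofit: Wₕ = 0.49117209; term = 0.49117209²·(1 − 0.07869826)·640/1272 = 0.11183098.
Private: Wₕ = 0.08964658; term = 0.08964658²·(1 − 0.04338983)·699/128 = 0.041982631.
Public: Wₕ = 0.41918133; term = 0.41918133²·(1 − 0.07090039)·76.4/978 = 0.012753243.
Sum = 0.16656685.

0.1666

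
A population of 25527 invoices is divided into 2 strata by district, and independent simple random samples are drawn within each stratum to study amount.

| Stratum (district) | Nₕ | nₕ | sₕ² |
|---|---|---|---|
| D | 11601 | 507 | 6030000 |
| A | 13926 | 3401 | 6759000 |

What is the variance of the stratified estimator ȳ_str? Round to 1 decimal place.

Var(ȳ_str) = Σₕ Wₕ²(1 − fₕ)sₕ²/nₕ with Wₕ = Nₕ/N, N = 25527.
D: Wₕ = 0.45445998; term = 0.45445998²·(1 − 0.04370313)·6030000/507 = 2349.0561.
A: Wₕ = 0.54554002; term = 0.54554002²·(1 − 0.24421945)·6759000/3401 = 447.01773.
Sum = 2796.0738.

2796.1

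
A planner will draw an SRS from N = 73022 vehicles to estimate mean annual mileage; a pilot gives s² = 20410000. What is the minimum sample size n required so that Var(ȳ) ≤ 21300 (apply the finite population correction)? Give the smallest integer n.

946

Without fpc, n₀ = s²/D = 20410000/21300 = 958.2160.
With fpc, (1 − n/N)·s²/n ≤ D requires n ≥ n₀/(1 + n₀/N) = 958.2160/(1 + 958.2160/73022) = 945.8049.
Rounding up, n = 946.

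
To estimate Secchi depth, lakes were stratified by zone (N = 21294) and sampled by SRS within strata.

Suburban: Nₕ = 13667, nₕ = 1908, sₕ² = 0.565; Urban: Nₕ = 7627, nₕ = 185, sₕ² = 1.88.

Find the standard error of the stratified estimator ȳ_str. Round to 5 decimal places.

0.03711

Var(ȳ_str) = Σₕ Wₕ²(1 − fₕ)sₕ²/nₕ with Wₕ = Nₕ/N, N = 21294.
Suburban: Wₕ = 0.64182399; term = 0.64182399²·(1 − 0.13960635)·0.565/1908 = 1.0495404 × 10^-4.
Urban: Wₕ = 0.35817601; term = 0.35817601²·(1 − 0.02425593)·1.88/185 = 0.0012720818.
Sum = 0.0013770358.
SE = √(0.0013770358) = 0.03711.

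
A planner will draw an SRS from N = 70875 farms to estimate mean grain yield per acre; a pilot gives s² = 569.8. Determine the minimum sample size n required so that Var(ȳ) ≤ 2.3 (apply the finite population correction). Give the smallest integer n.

247

Without fpc, n₀ = s²/D = 569.8/2.3 = 247.7391.
With fpc, (1 − n/N)·s²/n ≤ D requires n ≥ n₀/(1 + n₀/N) = 247.7391/(1 + 247.7391/70875) = 246.8762.
Rounding up, n = 247.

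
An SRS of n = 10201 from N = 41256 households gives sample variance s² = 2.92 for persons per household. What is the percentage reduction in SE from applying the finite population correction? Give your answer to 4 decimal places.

f = n/N = 10201/41256 = 0.24726100.
SE_no-fpc = √(s²/n) = 0.016918819; SE_fpc = √((1−f)s²/n) = 0.014678858.
Ratio = √(1−f) = 0.86760532. Reduction = 100·(1 − 0.86760532) = 13.2395%.

13.2395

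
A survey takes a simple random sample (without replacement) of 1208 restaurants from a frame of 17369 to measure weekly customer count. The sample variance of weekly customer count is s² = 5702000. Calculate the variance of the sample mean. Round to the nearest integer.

4392

Under SRS without replacement, Var(ȳ) = (1 − f)·s²/n with f = n/N = 1208/17369 = 0.06954920.
Var(ȳ) = (1 − 0.06954920)·5702000/1208 = 0.93045080·4720.1987 = 4391.9126.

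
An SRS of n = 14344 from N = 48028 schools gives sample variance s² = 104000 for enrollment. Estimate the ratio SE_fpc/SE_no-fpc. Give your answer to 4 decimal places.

f = n/N = 14344/48028 = 0.29865912.
SE_no-fpc = √(s²/n) = 2.6926601; SE_fpc = √((1−f)s²/n) = 2.2549977.
Ratio = √(1−f) = 0.83746097.

0.8375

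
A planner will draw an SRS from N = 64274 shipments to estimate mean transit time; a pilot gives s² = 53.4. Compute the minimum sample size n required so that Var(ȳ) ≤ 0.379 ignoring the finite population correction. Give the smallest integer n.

Without fpc, n₀ = s²/D = 53.4/0.379 = 140.8971.
Rounding up, n = 141.

141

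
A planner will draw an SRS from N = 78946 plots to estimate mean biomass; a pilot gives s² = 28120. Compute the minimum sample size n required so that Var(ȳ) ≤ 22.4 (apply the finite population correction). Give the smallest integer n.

Without fpc, n₀ = s²/D = 28120/22.4 = 1255.3571.
With fpc, (1 − n/N)·s²/n ≤ D requires n ≥ n₀/(1 + n₀/N) = 1255.3571/(1 + 1255.3571/78946) = 1235.7075.
Rounding up, n = 1236.

1236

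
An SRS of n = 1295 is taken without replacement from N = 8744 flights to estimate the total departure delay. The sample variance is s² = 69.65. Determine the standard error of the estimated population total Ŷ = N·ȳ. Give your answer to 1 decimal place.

Var(Ŷ) = N²·Var(ȳ) = N²·(1 − n/N)·s²/n.
f = 1295/8744 = 0.14810156; Var(ȳ) = 0.85189844·69.65/1295 = 0.045818322.
Var(Ŷ) = 8744² · 0.045818322 = 3.503156 × 10^6.
SE(Ŷ) = √(3.503156 × 10^6) = 1871.7.

1871.7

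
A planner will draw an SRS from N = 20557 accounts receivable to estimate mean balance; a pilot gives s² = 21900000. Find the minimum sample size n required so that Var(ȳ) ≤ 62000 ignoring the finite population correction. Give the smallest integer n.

Without fpc, n₀ = s²/D = 21900000/62000 = 353.2258.
Rounding up, n = 354.

354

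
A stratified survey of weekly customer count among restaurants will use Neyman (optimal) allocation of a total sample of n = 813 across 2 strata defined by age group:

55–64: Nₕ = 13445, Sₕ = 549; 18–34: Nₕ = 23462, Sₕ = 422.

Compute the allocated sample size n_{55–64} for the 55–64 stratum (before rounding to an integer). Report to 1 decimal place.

Neyman allocation: nₕ = n·NₕSₕ / Σⱼ NⱼSⱼ.
Σ NⱼSⱼ = 13445·549 + 23462·422 = 1.7282269 × 10^7.
n_{55–64} = 813·13445·549 / (1.7282269 × 10^7) = 347.2.

347.2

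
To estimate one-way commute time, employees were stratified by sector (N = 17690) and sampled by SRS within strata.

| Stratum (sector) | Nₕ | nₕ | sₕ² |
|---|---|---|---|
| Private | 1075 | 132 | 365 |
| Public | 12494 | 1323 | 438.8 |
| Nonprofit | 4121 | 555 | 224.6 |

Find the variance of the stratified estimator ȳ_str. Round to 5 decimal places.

Var(ȳ_str) = Σₕ Wₕ²(1 − fₕ)sₕ²/nₕ with Wₕ = Nₕ/N, N = 17690.
Private: Wₕ = 0.06076880; term = 0.06076880²·(1 − 0.12279070)·365/132 = 0.00895743.
Public: Wₕ = 0.70627473; term = 0.70627473²·(1 − 0.10589083)·438.8/1323 = 0.14792605.
Nonprofit: Wₕ = 0.23295647; term = 0.23295647²·(1 − 0.13467605)·224.6/555 = 0.019004002.
Sum = 0.17588748.

0.17589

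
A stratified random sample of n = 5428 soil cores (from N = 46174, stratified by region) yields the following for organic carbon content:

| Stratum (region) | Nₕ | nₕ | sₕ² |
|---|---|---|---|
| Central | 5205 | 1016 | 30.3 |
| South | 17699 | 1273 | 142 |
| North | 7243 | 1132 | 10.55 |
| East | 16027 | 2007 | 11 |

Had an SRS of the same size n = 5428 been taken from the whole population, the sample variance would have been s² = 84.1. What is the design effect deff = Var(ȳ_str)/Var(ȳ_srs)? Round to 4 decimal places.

Var(ȳ_str) = Σ Wₕ²(1−fₕ)sₕ²/nₕ with Wₕ = Nₕ/46174:
  Central: (5205/46174)²·(1−1016/5205)·30.3/1016 = 3.0498959 × 10^-4
  South: (17699/46174)²·(1−1273/17699)·142/1273 = 0.01521057
  North: (7243/46174)²·(1−1132/7243)·10.55/1132 = 1.9348255 × 10^-4
  East: (16027/46174)²·(1−2007/16027)·11/2007 = 5.776311 × 10^-4
  → Var(ȳ_str) = 0.016286673.
Var(ȳ_srs) = (1 − 5428/46174)·84.1/5428 = 0.013672365.
deff = 0.016286673 / 0.013672365 = 1.1912.

1.1912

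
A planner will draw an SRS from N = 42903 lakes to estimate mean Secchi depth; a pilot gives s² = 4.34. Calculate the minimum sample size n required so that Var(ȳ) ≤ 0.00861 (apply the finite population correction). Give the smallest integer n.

499

Without fpc, n₀ = s²/D = 4.34/0.00861 = 504.0650.
With fpc, (1 − n/N)·s²/n ≤ D requires n ≥ n₀/(1 + n₀/N) = 504.0650/(1 + 504.0650/42903) = 498.2115.
Rounding up, n = 499.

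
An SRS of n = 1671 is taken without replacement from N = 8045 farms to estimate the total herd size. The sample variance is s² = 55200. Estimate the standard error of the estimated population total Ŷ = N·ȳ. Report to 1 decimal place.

41157.6

Var(Ŷ) = N²·Var(ȳ) = N²·(1 − n/N)·s²/n.
f = 1671/8045 = 0.20770665; Var(ȳ) = 0.79229335·55200/1671 = 26.172707.
Var(Ŷ) = 8045² · 26.172707 = 1.6939506 × 10^9.
SE(Ŷ) = √(1.6939506 × 10^9) = 41157.6.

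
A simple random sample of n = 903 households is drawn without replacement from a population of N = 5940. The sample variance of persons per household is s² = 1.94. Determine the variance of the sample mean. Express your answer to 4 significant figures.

0.001822

Under SRS without replacement, Var(ȳ) = (1 − f)·s²/n with f = n/N = 903/5940 = 0.15202020.
Var(ȳ) = (1 − 0.15202020)·1.94/903 = 0.84797980·0.0021483942 = 0.0018217949.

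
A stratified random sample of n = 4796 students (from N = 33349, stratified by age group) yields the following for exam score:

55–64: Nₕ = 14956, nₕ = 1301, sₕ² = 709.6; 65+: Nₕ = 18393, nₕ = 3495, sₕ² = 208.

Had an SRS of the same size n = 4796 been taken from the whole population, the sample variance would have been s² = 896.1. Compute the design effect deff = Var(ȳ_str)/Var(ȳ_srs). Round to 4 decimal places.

Var(ȳ_str) = Σ Wₕ²(1−fₕ)sₕ²/nₕ with Wₕ = Nₕ/33349:
  55–64: (14956/33349)²·(1−1301/14956)·709.6/1301 = 0.1001562
  65+: (18393/33349)²·(1−3495/18393)·208/3495 = 0.014663278
  → Var(ȳ_str) = 0.11481948.
Var(ȳ_srs) = (1 − 4796/33349)·896.1/4796 = 0.15997283.
deff = 0.11481948 / 0.15997283 = 0.7177.

0.7177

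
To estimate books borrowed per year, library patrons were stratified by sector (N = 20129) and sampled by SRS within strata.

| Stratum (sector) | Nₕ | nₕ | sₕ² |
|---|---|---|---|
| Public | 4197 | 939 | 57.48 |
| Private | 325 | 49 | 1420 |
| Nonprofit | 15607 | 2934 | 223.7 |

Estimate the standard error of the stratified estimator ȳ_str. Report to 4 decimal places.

Var(ȳ_str) = Σₕ Wₕ²(1 − fₕ)sₕ²/nₕ with Wₕ = Nₕ/N, N = 20129.
Public: Wₕ = 0.20850514; term = 0.20850514²·(1 − 0.22373124)·57.48/939 = 0.0020658406.
Private: Wₕ = 0.01614586; term = 0.01614586²·(1 − 0.15076923)·1420/49 = 0.0064156447.
Nonprofit: Wₕ = 0.77534900; term = 0.77534900²·(1 − 0.18799257)·223.7/2934 = 0.037218626.
Sum = 0.045700111.
SE = √(0.045700111) = 0.2138.

0.2138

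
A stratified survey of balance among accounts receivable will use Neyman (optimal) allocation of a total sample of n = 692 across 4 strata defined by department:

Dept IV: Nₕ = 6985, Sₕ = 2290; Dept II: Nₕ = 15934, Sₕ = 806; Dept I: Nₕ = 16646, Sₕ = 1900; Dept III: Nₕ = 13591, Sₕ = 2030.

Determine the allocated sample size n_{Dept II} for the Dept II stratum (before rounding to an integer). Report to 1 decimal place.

Neyman allocation: nₕ = n·NₕSₕ / Σⱼ NⱼSⱼ.
Σ NⱼSⱼ = 6985·2290 + 15934·806 + 16646·1900 + 13591·2030 = 8.8055584 × 10^7.
n_{Dept II} = 692·15934·806 / (8.8055584 × 10^7) = 100.9.

100.9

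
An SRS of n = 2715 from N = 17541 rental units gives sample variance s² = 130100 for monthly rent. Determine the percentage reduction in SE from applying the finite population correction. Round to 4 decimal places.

f = n/N = 2715/17541 = 0.15478023.
SE_no-fpc = √(s²/n) = 6.9223528; SE_fpc = √((1−f)s²/n) = 6.3641229.
Ratio = √(1−f) = 0.91935835. Reduction = 100·(1 − 0.91935835) = 8.0642%.

8.0642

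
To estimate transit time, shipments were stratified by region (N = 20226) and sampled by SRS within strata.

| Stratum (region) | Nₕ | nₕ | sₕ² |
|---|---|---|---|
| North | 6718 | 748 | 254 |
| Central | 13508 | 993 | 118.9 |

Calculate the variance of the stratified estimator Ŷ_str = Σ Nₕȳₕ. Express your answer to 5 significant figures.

Var(Ŷ_str) = Σₕ Nₕ²(1 − fₕ)sₕ²/nₕ.
North: 6718²·(1 − 748/6718)·254/748 = 1.3619039 × 10^7.
Central: 13508²·(1 − 993/13508)·118.9/993 = 2.0242051 × 10^7.
Sum = 3.386109 × 10^7.

3.3861 × 10^7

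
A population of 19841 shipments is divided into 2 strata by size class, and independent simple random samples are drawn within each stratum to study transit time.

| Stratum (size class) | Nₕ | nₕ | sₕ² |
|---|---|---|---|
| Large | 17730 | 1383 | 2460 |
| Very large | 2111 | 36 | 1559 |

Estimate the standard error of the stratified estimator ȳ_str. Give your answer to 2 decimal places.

1.34

Var(ȳ_str) = Σₕ Wₕ²(1 − fₕ)sₕ²/nₕ with Wₕ = Nₕ/N, N = 19841.
Large: Wₕ = 0.89360415; term = 0.89360415²·(1 − 0.07800338)·2460/1383 = 1.3095817.
Very large: Wₕ = 0.10639585; term = 0.10639585²·(1 − 0.01705353)·1559/36 = 0.48186217.
Sum = 1.7914439.
SE = √(1.7914439) = 1.34.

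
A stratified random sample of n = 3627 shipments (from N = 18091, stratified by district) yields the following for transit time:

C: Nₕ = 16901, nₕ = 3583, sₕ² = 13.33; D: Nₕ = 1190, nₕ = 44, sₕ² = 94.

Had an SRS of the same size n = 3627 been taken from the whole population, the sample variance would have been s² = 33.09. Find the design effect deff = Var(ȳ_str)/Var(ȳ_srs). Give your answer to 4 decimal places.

1.5712

Var(ȳ_str) = Σ Wₕ²(1−fₕ)sₕ²/nₕ with Wₕ = Nₕ/18091:
  C: (16901/18091)²·(1−3583/16901)·13.33/3583 = 0.0025586425
  D: (1190/18091)²·(1−44/1190)·94/44 = 0.0089018774
  → Var(ȳ_str) = 0.01146052.
Var(ȳ_srs) = (1 − 3627/18091)·33.09/3627 = 0.0072941561.
deff = 0.01146052 / 0.0072941561 = 1.5712.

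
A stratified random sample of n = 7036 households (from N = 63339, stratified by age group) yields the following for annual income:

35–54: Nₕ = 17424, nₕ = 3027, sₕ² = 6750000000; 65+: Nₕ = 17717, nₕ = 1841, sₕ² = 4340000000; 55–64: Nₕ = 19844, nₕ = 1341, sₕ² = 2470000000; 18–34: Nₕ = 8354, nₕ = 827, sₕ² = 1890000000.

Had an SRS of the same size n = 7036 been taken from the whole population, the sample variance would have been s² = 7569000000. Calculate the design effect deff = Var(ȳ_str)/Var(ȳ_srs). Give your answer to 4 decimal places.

0.5324

Var(ȳ_str) = Σ Wₕ²(1−fₕ)sₕ²/nₕ with Wₕ = Nₕ/63339:
  35–54: (17424/63339)²·(1−3027/17424)·6750000000/3027 = 139434.04
  65+: (17717/63339)²·(1−1841/17717)·4340000000/1841 = 165281.72
  55–64: (19844/63339)²·(1−1341/19844)·2470000000/1341 = 168576.54
  18–34: (8354/63339)²·(1−827/8354)·1890000000/827 = 35820.387
  → Var(ȳ_str) = 509112.69.
Var(ȳ_srs) = (1 − 7036/63339)·7569000000/7036 = 956253.43.
deff = 509112.69 / 956253.43 = 0.5324.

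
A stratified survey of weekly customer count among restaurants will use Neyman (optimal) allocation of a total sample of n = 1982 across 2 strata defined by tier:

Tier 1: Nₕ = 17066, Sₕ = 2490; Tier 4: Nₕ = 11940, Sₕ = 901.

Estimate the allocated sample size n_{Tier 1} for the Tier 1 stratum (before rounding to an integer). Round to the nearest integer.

1582

Neyman allocation: nₕ = n·NₕSₕ / Σⱼ NⱼSⱼ.
Σ NⱼSⱼ = 17066·2490 + 11940·901 = 5.325228 × 10^7.
n_{Tier 1} = 1982·17066·2490 / (5.325228 × 10^7) = 1582.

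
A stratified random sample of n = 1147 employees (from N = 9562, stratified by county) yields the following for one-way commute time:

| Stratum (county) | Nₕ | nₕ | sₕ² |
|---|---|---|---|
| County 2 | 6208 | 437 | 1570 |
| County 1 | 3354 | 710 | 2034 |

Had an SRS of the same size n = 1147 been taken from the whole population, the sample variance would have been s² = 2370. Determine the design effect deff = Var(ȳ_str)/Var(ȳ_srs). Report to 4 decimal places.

Var(ȳ_str) = Σ Wₕ²(1−fₕ)sₕ²/nₕ with Wₕ = Nₕ/9562:
  County 2: (6208/9562)²·(1−437/6208)·1570/437 = 1.4077435
  County 1: (3354/9562)²·(1−710/3354)·2034/710 = 0.2778559
  → Var(ȳ_str) = 1.6855994.
Var(ȳ_srs) = (1 − 1147/9562)·2370/1147 = 1.8184037.
deff = 1.6855994 / 1.8184037 = 0.9270.

0.9270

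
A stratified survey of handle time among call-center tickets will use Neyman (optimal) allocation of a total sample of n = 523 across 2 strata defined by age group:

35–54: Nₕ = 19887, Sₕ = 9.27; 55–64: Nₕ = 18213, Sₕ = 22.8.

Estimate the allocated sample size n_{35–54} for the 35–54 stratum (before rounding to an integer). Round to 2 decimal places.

Neyman allocation: nₕ = n·NₕSₕ / Σⱼ NⱼSⱼ.
Σ NⱼSⱼ = 19887·9.27 + 18213·22.8 = 599608.89.
n_{35–54} = 523·19887·9.27 / 599608.89 = 160.80.

160.80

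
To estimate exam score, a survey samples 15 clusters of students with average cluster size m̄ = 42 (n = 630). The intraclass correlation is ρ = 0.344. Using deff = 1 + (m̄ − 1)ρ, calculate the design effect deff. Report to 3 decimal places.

15.104

deff = 1 + (42 − 1)·0.344 = 1 + 14.104 = 15.104.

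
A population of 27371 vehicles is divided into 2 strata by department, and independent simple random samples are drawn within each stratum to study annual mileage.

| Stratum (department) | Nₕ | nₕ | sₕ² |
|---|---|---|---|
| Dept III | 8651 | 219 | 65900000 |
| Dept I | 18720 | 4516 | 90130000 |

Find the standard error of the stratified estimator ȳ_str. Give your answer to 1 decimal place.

190.7

Var(ȳ_str) = Σₕ Wₕ²(1 − fₕ)sₕ²/nₕ with Wₕ = Nₕ/N, N = 27371.
Dept III: Wₕ = 0.31606445; term = 0.31606445²·(1 − 0.02531499)·65900000/219 = 29299.275.
Dept I: Wₕ = 0.68393555; term = 0.68393555²·(1 − 0.24123932)·90130000/4516 = 7083.5443.
Sum = 36382.819.
SE = √(36382.819) = 190.7.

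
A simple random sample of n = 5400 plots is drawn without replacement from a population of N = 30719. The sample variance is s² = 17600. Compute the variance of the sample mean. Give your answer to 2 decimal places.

Under SRS without replacement, Var(ȳ) = (1 − f)·s²/n with f = n/N = 5400/30719 = 0.17578697.
Var(ȳ) = (1 − 0.17578697)·17600/5400 = 0.82421303·3.2592593 = 2.6863239.

2.69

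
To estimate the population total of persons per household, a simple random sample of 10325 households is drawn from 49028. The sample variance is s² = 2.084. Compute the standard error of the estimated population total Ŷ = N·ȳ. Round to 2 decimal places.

618.87

Var(Ŷ) = N²·Var(ȳ) = N²·(1 − n/N)·s²/n.
f = 10325/49028 = 0.21059395; Var(ȳ) = 0.78940605·2.084/10325 = 1.5933387 × 10^-4.
Var(Ŷ) = 49028² · (1.5933387 × 10^-4) = 382997.96.
SE(Ŷ) = √(382997.96) = 618.87.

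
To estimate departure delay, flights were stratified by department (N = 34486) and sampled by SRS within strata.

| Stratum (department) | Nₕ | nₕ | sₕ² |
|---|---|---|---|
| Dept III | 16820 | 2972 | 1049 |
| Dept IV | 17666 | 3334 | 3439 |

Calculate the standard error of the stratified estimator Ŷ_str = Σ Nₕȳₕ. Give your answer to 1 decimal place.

18530.4

Var(Ŷ_str) = Σₕ Nₕ²(1 − fₕ)sₕ²/nₕ.
Dept III: 16820²·(1 − 2972/16820)·1049/2972 = 8.2212855 × 10^7.
Dept IV: 17666²·(1 − 3334/17666)·3439/3334 = 2.6116297 × 10^8.
Sum = 3.4337583 × 10^8.
SE = √(3.4337583 × 10^8) = 18530.4.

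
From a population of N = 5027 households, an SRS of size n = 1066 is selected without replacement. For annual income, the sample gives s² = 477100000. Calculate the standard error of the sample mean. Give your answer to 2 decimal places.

593.85

Under SRS without replacement, Var(ȳ) = (1 − f)·s²/n with f = n/N = 1066/5027 = 0.21205490.
Var(ȳ) = (1 − 0.21205490)·477100000/1066 = 0.78794510·447560.98 = 352653.48.
SE(ȳ) = √(352653.48) = 593.85.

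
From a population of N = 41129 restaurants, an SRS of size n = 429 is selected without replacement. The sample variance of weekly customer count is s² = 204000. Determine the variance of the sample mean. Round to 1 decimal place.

470.6

Under SRS without replacement, Var(ȳ) = (1 − f)·s²/n with f = n/N = 429/41129 = 0.01043060.
Var(ȳ) = (1 − 0.01043060)·204000/429 = 0.98956940·475.52448 = 470.56447.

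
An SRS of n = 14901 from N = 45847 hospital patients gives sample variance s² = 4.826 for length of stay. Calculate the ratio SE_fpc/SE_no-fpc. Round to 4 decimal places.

f = n/N = 14901/45847 = 0.32501581.
SE_no-fpc = √(s²/n) = 0.017996413; SE_fpc = √((1−f)s²/n) = 0.014785389.
Ratio = √(1−f) = 0.82157421.

0.8216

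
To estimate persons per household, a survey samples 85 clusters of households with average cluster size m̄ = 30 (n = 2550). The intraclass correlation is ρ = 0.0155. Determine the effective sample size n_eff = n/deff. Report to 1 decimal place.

1759.2

deff = 1 + (30 − 1)·0.0155 = 1 + 0.4495 = 1.4495.
n_eff = 2550 / 1.4495 = 1759.2.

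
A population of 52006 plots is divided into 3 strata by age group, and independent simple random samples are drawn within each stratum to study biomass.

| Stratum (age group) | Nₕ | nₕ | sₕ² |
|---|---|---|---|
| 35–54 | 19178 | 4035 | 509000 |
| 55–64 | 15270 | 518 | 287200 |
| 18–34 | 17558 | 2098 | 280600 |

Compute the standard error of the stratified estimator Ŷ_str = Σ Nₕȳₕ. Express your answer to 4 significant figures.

444800

Var(Ŷ_str) = Σₕ Nₕ²(1 − fₕ)sₕ²/nₕ.
35–54: 19178²·(1 − 4035/19178)·509000/4035 = 3.6634433 × 10^10.
55–64: 15270²·(1 − 518/15270)·287200/518 = 1.2489487 × 10^11.
18–34: 17558²·(1 − 2098/17558)·280600/2098 = 3.6305023 × 10^10.
Sum = 1.9783433 × 10^11.
SE = √(1.9783433 × 10^11) = 444800.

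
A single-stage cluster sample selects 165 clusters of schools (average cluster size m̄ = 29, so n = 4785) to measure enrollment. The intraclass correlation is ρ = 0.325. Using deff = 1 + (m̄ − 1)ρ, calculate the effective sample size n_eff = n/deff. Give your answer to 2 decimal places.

deff = 1 + (29 − 1)·0.325 = 1 + 9.1 = 10.1.
n_eff = 4785 / 10.1 = 473.76.

473.76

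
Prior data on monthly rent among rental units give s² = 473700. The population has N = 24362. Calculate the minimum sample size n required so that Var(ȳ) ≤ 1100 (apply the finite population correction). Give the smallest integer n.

424

Without fpc, n₀ = s²/D = 473700/1100 = 430.6364.
With fpc, (1 − n/N)·s²/n ≤ D requires n ≥ n₀/(1 + n₀/N) = 430.6364/(1 + 430.6364/24362) = 423.1564.
Rounding up, n = 424.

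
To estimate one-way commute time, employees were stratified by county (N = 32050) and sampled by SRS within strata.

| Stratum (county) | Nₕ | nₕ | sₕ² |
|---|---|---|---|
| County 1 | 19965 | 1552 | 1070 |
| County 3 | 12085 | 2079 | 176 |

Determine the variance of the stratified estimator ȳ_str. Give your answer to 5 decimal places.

Var(ȳ_str) = Σₕ Wₕ²(1 − fₕ)sₕ²/nₕ with Wₕ = Nₕ/N, N = 32050.
County 1: Wₕ = 0.62293292; term = 0.62293292²·(1 − 0.07773604)·1070/1552 = 0.24673449.
County 3: Wₕ = 0.37706708; term = 0.37706708²·(1 − 0.17203144)·176/2079 = 0.0099657334.
Sum = 0.25670022.

0.25670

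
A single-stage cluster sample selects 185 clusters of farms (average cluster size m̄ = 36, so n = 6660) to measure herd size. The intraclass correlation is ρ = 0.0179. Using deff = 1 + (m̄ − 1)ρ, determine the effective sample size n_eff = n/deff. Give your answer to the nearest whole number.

4095

deff = 1 + (36 − 1)·0.0179 = 1 + 0.6265 = 1.6265.
n_eff = 6660 / 1.6265 = 4095.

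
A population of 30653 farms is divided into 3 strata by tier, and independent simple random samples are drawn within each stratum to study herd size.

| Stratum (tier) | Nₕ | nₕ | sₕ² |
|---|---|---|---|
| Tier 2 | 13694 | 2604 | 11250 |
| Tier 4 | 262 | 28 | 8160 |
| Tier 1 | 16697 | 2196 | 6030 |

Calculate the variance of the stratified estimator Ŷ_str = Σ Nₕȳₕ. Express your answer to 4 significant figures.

1.339 × 10^9

Var(Ŷ_str) = Σₕ Nₕ²(1 − fₕ)sₕ²/nₕ.
Tier 2: 13694²·(1 − 2604/13694)·11250/2604 = 6.561051 × 10^8.
Tier 4: 262²·(1 − 28/262)·8160/28 = 1.7866903 × 10^7.
Tier 1: 16697²·(1 − 2196/16697)·6030/2196 = 6.6484648 × 10^8.
Sum = 1.3388185 × 10^9.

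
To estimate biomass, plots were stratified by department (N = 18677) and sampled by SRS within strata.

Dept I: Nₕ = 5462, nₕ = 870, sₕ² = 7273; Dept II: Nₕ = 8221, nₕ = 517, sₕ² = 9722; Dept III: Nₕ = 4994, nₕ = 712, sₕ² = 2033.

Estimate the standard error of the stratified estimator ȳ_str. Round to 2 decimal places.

2.05

Var(ȳ_str) = Σₕ Wₕ²(1 − fₕ)sₕ²/nₕ with Wₕ = Nₕ/N, N = 18677.
Dept I: Wₕ = 0.29244525; term = 0.29244525²·(1 − 0.15928231)·7273/870 = 0.60108193.
Dept II: Wₕ = 0.44016705; term = 0.44016705²·(1 − 0.06288773)·9722/517 = 3.414222.
Dept III: Wₕ = 0.26738770; term = 0.26738770²·(1 − 0.14257109)·2033/712 = 0.17504042.
Sum = 4.1903444.
SE = √(4.1903444) = 2.05.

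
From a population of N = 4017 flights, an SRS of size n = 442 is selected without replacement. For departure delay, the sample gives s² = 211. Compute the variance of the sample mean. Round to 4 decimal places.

Under SRS without replacement, Var(ȳ) = (1 − f)·s²/n with f = n/N = 442/4017 = 0.11003236.
Var(ȳ) = (1 − 0.11003236)·211/442 = 0.88996764·0.47737557 = 0.4248488.

0.4248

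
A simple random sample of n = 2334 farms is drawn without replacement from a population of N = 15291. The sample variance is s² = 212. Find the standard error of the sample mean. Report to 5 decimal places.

Under SRS without replacement, Var(ȳ) = (1 − f)·s²/n with f = n/N = 2334/15291 = 0.15263881.
Var(ȳ) = (1 − 0.15263881)·212/2334 = 0.84736119·0.090831191 = 0.076966826.
SE(ȳ) = √(0.076966826) = 0.27743.

0.27743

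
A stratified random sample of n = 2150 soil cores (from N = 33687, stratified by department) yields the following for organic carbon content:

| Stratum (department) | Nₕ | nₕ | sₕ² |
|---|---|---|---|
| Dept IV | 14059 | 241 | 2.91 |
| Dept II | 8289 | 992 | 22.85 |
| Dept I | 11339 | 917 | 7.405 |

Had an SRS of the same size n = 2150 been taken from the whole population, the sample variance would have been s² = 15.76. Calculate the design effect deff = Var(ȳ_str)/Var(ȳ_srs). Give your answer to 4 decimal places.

0.6027

Var(ȳ_str) = Σ Wₕ²(1−fₕ)sₕ²/nₕ with Wₕ = Nₕ/33687:
  Dept IV: (14059/33687)²·(1−241/14059)·2.91/241 = 0.0020670496
  Dept II: (8289/33687)²·(1−992/8289)·22.85/992 = 0.0012277116
  Dept I: (11339/33687)²·(1−917/11339)·7.405/917 = 8.4092425 × 10^-4
  → Var(ȳ_str) = 0.0041356855.
Var(ȳ_srs) = (1 − 2150/33687)·15.76/2150 = 0.0068623963.
deff = 0.0041356855 / 0.0068623963 = 0.6027.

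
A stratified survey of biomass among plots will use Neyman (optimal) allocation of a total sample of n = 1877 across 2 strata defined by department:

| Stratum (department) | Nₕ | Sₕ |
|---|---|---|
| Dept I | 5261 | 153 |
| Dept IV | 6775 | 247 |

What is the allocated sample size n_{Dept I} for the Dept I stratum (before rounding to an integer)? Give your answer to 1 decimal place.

609.6

Neyman allocation: nₕ = n·NₕSₕ / Σⱼ NⱼSⱼ.
Σ NⱼSⱼ = 5261·153 + 6775·247 = 2.478358 × 10^6.
n_{Dept I} = 1877·5261·153 / (2.478358 × 10^6) = 609.6.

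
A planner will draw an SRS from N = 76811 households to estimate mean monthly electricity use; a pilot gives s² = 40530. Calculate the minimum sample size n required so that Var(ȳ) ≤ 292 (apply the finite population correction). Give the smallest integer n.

139

Without fpc, n₀ = s²/D = 40530/292 = 138.8014.
With fpc, (1 − n/N)·s²/n ≤ D requires n ≥ n₀/(1 + n₀/N) = 138.8014/(1 + 138.8014/76811) = 138.5510.
Rounding up, n = 139.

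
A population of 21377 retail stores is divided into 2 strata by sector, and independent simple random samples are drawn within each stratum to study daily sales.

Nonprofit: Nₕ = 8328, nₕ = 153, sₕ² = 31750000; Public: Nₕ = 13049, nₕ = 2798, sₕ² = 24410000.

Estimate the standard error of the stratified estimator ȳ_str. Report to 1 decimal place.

Var(ȳ_str) = Σₕ Wₕ²(1 − fₕ)sₕ²/nₕ with Wₕ = Nₕ/N, N = 21377.
Nonprofit: Wₕ = 0.38957758; term = 0.38957758²·(1 − 0.01837176)·31750000/153 = 30916.282.
Public: Wₕ = 0.61042242; term = 0.61042242²·(1 − 0.21442256)·24410000/2798 = 2553.7008.
Sum = 33469.983.
SE = √(33469.983) = 182.9.

182.9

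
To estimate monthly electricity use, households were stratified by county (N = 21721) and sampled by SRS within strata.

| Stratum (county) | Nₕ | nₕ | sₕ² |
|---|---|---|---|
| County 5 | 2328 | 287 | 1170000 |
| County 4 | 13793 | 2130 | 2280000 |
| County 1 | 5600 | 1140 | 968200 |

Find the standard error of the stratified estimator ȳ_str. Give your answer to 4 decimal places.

21.2366

Var(ȳ_str) = Σₕ Wₕ²(1 − fₕ)sₕ²/nₕ with Wₕ = Nₕ/N, N = 21721.
County 5: Wₕ = 0.10717739; term = 0.10717739²·(1 − 0.12328179)·1170000/287 = 41.055403.
County 4: Wₕ = 0.63500760; term = 0.63500760²·(1 − 0.15442616)·2280000/2130 = 364.97627.
County 1: Wₕ = 0.25781502; term = 0.25781502²·(1 − 0.20357143)·968200/1140 = 44.959708.
Sum = 450.99138.
SE = √(450.99138) = 21.2366.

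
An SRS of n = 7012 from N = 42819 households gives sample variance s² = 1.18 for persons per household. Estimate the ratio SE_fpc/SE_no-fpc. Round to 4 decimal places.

0.9145

f = n/N = 7012/42819 = 0.16375908.
SE_no-fpc = √(s²/n) = 0.012972392; SE_fpc = √((1−f)s²/n) = 0.01186276.
Ratio = √(1−f) = 0.91446209.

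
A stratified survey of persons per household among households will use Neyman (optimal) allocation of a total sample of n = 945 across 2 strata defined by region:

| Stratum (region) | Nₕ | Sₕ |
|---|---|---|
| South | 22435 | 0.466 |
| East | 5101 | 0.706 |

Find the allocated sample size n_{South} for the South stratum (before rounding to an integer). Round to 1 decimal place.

Neyman allocation: nₕ = n·NₕSₕ / Σⱼ NⱼSⱼ.
Σ NⱼSⱼ = 22435·0.466 + 5101·0.706 = 14056.016.
n_{South} = 945·22435·0.466 / 14056.016 = 702.9.

702.9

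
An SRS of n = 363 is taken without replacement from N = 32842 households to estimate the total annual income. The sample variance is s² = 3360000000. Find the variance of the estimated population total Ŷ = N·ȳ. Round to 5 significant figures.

Var(Ŷ) = N²·Var(ȳ) = N²·(1 − n/N)·s²/n.
f = 363/32842 = 0.01105292; Var(ȳ) = 0.98894708·3360000000/363 = 9.1538903 × 10^6.
Var(Ŷ) = 32842² · (9.1538903 × 10^6) = 9.8733583 × 10^15.

9.8734 × 10^15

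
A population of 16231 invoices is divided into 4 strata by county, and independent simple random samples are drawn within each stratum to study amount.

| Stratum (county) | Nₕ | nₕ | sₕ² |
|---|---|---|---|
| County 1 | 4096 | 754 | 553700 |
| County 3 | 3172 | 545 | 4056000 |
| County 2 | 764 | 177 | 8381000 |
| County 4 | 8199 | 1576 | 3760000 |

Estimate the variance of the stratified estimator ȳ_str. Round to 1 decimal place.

845.9

Var(ȳ_str) = Σₕ Wₕ²(1 − fₕ)sₕ²/nₕ with Wₕ = Nₕ/N, N = 16231.
County 1: Wₕ = 0.25235660; term = 0.25235660²·(1 − 0.18408203)·553700/754 = 38.157421.
County 3: Wₕ = 0.19542850; term = 0.19542850²·(1 − 0.17181589)·4056000/545 = 235.39874.
County 2: Wₕ = 0.04707042; term = 0.04707042²·(1 − 0.23167539)·8381000/177 = 80.605278.
County 4: Wₕ = 0.50514448; term = 0.50514448²·(1 − 0.19221856)·3760000/1576 = 491.76398.
Sum = 845.92542.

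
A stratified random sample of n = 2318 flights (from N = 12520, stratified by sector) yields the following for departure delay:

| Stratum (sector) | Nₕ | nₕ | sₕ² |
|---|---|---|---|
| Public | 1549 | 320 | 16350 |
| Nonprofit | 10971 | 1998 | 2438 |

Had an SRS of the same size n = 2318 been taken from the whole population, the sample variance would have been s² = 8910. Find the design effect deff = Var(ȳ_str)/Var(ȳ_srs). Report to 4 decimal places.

0.4428

Var(ȳ_str) = Σ Wₕ²(1−fₕ)sₕ²/nₕ with Wₕ = Nₕ/12520:
  Public: (1549/12520)²·(1−320/1549)·16350/320 = 0.62052948
  Nonprofit: (10971/12520)²·(1−1998/10971)·2438/1998 = 0.76632579
  → Var(ȳ_str) = 1.3868553.
Var(ȳ_srs) = (1 − 2318/12520)·8910/2318 = 3.1321695.
deff = 1.3868553 / 3.1321695 = 0.4428.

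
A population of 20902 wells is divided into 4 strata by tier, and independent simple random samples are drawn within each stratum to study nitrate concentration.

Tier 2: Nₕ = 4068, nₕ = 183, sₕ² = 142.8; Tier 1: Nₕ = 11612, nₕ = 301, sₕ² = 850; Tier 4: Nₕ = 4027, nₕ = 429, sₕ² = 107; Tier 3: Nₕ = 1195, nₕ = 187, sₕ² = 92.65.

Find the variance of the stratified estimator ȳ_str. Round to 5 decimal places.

Var(ȳ_str) = Σₕ Wₕ²(1 − fₕ)sₕ²/nₕ with Wₕ = Nₕ/N, N = 20902.
Tier 2: Wₕ = 0.19462252; term = 0.19462252²·(1 − 0.04498525)·142.8/183 = 0.028227564.
Tier 1: Wₕ = 0.55554492; term = 0.55554492²·(1 − 0.02592146)·850/301 = 0.8489552.
Tier 4: Wₕ = 0.19266099; term = 0.19266099²·(1 − 0.10653092)·107/429 = 0.0082716774.
Tier 3: Wₕ = 0.05717156; term = 0.05717156²·(1 − 0.15648536)·92.65/187 = 0.0013660185.
Sum = 0.88682046.

0.88682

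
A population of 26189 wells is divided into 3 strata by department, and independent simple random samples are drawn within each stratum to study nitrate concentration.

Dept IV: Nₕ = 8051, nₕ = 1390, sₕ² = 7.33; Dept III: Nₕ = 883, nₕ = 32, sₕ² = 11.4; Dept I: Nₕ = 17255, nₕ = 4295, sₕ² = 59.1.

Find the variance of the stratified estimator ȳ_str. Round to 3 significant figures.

Var(ȳ_str) = Σₕ Wₕ²(1 − fₕ)sₕ²/nₕ with Wₕ = Nₕ/N, N = 26189.
Dept IV: Wₕ = 0.30741915; term = 0.30741915²·(1 − 0.17264936)·7.33/1390 = 4.1232589 × 10^-4.
Dept III: Wₕ = 0.03371645; term = 0.03371645²·(1 − 0.03624009)·11.4/32 = 3.9030787 × 10^-4.
Dept I: Wₕ = 0.65886441; term = 0.65886441²·(1 − 0.24891336)·59.1/4295 = 0.0044864873.
Sum = 0.0052891211.

0.00529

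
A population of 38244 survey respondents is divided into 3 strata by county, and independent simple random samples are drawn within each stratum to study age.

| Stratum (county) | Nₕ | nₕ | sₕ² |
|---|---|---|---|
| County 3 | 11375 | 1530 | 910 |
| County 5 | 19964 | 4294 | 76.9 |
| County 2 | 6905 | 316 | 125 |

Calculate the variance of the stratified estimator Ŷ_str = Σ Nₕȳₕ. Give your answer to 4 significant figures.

Var(Ŷ_str) = Σₕ Nₕ²(1 − fₕ)sₕ²/nₕ.
County 3: 11375²·(1 − 1530/11375)·910/1530 = 6.6606573 × 10^7.
County 5: 19964²·(1 − 4294/19964)·76.9/4294 = 5.602487 × 10^6.
County 2: 6905²·(1 − 316/6905)·125/316 = 1.7997249 × 10^7.
Sum = 9.0206309 × 10^7.

9.021 × 10^7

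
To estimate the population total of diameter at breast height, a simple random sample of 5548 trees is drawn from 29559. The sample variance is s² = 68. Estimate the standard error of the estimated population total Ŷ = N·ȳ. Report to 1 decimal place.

Var(Ŷ) = N²·Var(ȳ) = N²·(1 − n/N)·s²/n.
f = 5548/29559 = 0.18769241; Var(ȳ) = 0.81230759·68/5548 = 0.0099561853.
Var(Ŷ) = 29559² · 0.0099561853 = 8.6990624 × 10^6.
SE(Ŷ) = √(8.6990624 × 10^6) = 2949.4.

2949.4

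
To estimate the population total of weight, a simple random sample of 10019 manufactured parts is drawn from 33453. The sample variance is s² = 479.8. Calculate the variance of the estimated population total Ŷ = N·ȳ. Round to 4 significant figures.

Var(Ŷ) = N²·Var(ȳ) = N²·(1 − n/N)·s²/n.
f = 10019/33453 = 0.29949481; Var(ȳ) = 0.70050519·479.8/10019 = 0.0335465.
Var(Ŷ) = 33453² · 0.0335465 = 3.7541996 × 10^7.

3.754 × 10^7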